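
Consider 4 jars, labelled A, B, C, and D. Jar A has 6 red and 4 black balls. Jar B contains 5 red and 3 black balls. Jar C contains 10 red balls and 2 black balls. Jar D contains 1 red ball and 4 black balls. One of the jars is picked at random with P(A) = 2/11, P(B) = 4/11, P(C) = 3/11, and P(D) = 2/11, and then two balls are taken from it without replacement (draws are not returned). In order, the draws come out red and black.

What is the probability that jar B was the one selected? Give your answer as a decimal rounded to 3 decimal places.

0.436

The likelihood of the observed sequence under each hypothesis: P(data | jar A) = (6/10)(4/9) = 0.26667; P(data | jar B) = (5/8)(3/7) = 0.26786; P(data | jar C) = (10/12)(2/11) = 0.15152; P(data | jar D) = (1/5)(4/4) = 0.2.
The prior-weighted likelihoods are 2/11 · 0.26667 = 0.048485, 4/11 · 0.26786 = 0.097403, 3/11 · 0.15152 = 0.041322, 2/11 · 0.2 = 0.036364; summing to 0.22357.
Hence P(jar B | data) = (0.097403) / (0.22357) = 0.43566.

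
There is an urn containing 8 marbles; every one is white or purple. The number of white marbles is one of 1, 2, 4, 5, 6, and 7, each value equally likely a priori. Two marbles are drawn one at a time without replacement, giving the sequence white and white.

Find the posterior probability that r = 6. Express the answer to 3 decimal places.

Compute the likelihood of the observed sequence for each case: P(data | r = 1) = (1/8)(0/7) = 0; P(data | r = 2) = (2/8)(1/7) = 1/28; P(data | r = 4) = (4/8)(3/7) = 3/14; P(data | r = 5) = (5/8)(4/7) = 5/14; P(data | r = 6) = (6/8)(5/7) = 15/28; P(data | r = 7) = (7/8)(6/7) = 3/4.
The prior-weighted likelihoods are 1/6 · 0 = 0, 1/6 · 1/28 = 1/168, 1/6 · 3/14 = 1/28, 1/6 · 5/14 = 5/84, 1/6 · 15/28 = 5/56, 1/6 · 3/4 = 1/8; with total 53/168.
Therefore the posterior P(r = 6 | data) = (5/56) / (53/168) = 15/53.

0.283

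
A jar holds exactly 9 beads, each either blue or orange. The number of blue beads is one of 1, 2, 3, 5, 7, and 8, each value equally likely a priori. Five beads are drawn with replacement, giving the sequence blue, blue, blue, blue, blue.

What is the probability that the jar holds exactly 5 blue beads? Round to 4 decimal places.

0.0590

For each hypothesis, P(data | H) works out to: P(data | r = 1) = (1/9)(1/9)(1/9)(1/9)(1/9) = 1.6935e-05; P(data | r = 2) = (2/9)(2/9)(2/9)(2/9)(2/9) = 0.00054192; P(data | r = 3) = (3/9)(3/9)(3/9)(3/9)(3/9) = 0.0041152; P(data | r = 5) = (5/9)(5/9)(5/9)(5/9)(5/9) = 0.052922; P(data | r = 7) = (7/9)(7/9)(7/9)(7/9)(7/9) = 0.28463; P(data | r = 8) = (8/9)(8/9)(8/9)(8/9)(8/9) = 0.55493.
Multiplying each by its prior: 1/6 · 1.6935e-05 = 2.8225e-06, 1/6 · 0.00054192 = 9.032e-05, 1/6 · 0.0041152 = 0.00068587, 1/6 · 0.052922 = 0.0088204, 1/6 · 0.28463 = 0.047438, 1/6 · 0.55493 = 0.092488; these sum to 0.14953.
So P(r = 5 | data) = (0.0088204) / (0.14953) = 0.058989.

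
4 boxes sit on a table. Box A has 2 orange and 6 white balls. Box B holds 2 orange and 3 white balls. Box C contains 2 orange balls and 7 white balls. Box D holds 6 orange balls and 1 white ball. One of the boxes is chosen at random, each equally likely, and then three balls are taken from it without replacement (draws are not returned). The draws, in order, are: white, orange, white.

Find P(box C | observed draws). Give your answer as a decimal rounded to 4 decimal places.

Compute the likelihood of the observed sequence for each case: P(data | box A) = (6/8)(2/7)(5/6) = 0.17857; P(data | box B) = (3/5)(2/4)(2/3) = 0.2; P(data | box C) = (7/9)(2/8)(6/7) = 0.16667; P(data | box D) = (1/7)(6/6)(0/5) = 0.
The prior-weighted likelihoods are 1/4 · 0.17857 = 0.044643, 1/4 · 0.2 = 0.05, 1/4 · 0.16667 = 0.041667, 1/4 · 0 = 0; these sum to 0.13631.
Hence P(box C | data) = (0.041667) / (0.13631) = 0.30568.

0.3057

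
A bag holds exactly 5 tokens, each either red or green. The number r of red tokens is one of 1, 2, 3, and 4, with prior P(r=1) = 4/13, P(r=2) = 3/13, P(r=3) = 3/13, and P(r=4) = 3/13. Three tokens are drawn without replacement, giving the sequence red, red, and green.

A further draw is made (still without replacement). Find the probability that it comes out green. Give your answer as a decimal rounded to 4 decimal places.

0.4000

The likelihood of the observed sequence under each hypothesis: P(data | r = 1) = (1/5)(0/4) = 0; P(data | r = 2) = (2/5)(1/4)(3/3) = 1/10; P(data | r = 3) = (3/5)(2/4)(2/3) = 1/5; P(data | r = 4) = (4/5)(3/4)(1/3) = 1/5.
The prior-weighted likelihoods are 4/13 · 0 = 0, 3/13 · 1/10 = 3/130, 3/13 · 1/5 = 3/65, 3/13 · 1/5 = 3/65; summing to 3/26.
The posterior is then P(r = 1 | data) = 0, P(r = 2 | data) = 1/5, P(r = 3 | data) = 2/5, P(r = 4 | data) = 2/5.
The predictive probability is P(green next | data) = (1)(1/5) + (1/2)(2/5) + (0)(2/5) = 2/5.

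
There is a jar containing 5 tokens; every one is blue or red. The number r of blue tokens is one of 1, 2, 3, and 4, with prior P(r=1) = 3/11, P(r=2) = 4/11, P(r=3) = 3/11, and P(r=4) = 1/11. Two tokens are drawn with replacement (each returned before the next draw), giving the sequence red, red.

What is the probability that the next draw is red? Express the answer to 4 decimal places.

The likelihood of the observed sequence under each hypothesis: P(data | r = 1) = (4/5)(4/5) = 16/25; P(data | r = 2) = (3/5)(3/5) = 9/25; P(data | r = 3) = (2/5)(2/5) = 4/25; P(data | r = 4) = (1/5)(1/5) = 1/25.
Multiplying each by its prior: 3/11 · 16/25 = 48/275, 4/11 · 9/25 = 36/275, 3/11 · 4/25 = 12/275, 1/11 · 1/25 = 1/275; summing to 97/275.
Normalising, the posterior is P(r = 1 | data) = 48/97, P(r = 2 | data) = 36/97, P(r = 3 | data) = 12/97, P(r = 4 | data) = 1/97.
The predictive probability is P(red next | data) = (4/5)(48/97) + (3/5)(36/97) + (2/5)(12/97) + (1/5)(1/97) = 65/97.

0.6701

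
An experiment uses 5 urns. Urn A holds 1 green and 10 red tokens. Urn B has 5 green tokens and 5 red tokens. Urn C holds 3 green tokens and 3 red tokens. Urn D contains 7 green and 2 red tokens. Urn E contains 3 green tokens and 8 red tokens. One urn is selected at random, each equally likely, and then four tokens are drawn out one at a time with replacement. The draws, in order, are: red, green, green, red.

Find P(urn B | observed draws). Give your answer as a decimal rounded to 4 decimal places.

0.3109

For each hypothesis, P(data | H) works out to: P(data | urn A) = (10/11)(1/11)(1/11)(10/11) = 0.0068301; P(data | urn B) = (5/10)(5/10)(5/10)(5/10) = 0.0625; P(data | urn C) = (3/6)(3/6)(3/6)(3/6) = 0.0625; P(data | urn D) = (2/9)(7/9)(7/9)(2/9) = 0.029873; P(data | urn E) = (8/11)(3/11)(3/11)(8/11) = 0.039342.
Multiplying each by its prior: 1/5 · 0.0068301 = 0.001366, 1/5 · 0.0625 = 0.0125, 1/5 · 0.0625 = 0.0125, 1/5 · 0.029873 = 0.0059747, 1/5 · 0.039342 = 0.0078683; with total 0.040209.
By Bayes' rule, P(urn B | data) = (0.0125) / (0.040209) = 0.31088.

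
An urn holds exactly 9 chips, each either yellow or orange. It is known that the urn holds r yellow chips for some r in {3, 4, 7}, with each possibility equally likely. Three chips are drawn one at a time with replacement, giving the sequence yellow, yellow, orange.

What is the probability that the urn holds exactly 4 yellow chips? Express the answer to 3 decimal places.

Compute the likelihood of the observed sequence for each case: P(data | r = 3) = (3/9)(3/9)(6/9) = 0.074074; P(data | r = 4) = (4/9)(4/9)(5/9) = 0.10974; P(data | r = 7) = (7/9)(7/9)(2/9) = 0.13443.
The prior-weighted likelihoods are 1/3 · 0.074074 = 0.024691, 1/3 · 0.10974 = 0.03658, 1/3 · 0.13443 = 0.04481; these sum to 0.10608.
By Bayes' rule, P(r = 4 | data) = (0.03658) / (0.10608) = 0.34483.

0.345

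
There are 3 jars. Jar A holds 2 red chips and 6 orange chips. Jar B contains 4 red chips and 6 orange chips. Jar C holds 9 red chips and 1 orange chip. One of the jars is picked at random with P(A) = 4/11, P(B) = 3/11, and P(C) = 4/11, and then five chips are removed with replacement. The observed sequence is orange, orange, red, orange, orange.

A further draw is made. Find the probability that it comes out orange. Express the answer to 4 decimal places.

0.7001

For each hypothesis, P(data | H) works out to: P(data | jar A) = (6/8)(6/8)(2/8)(6/8)(6/8) = 0.079102; P(data | jar B) = (6/10)(6/10)(4/10)(6/10)(6/10) = 0.05184; P(data | jar C) = (1/10)(1/10)(9/10)(1/10)(1/10) = 9e-05.
Multiplying each by its prior: 4/11 · 0.079102 = 0.028764, 3/11 · 0.05184 = 0.014138, 4/11 · 9e-05 = 3.2727e-05; with total 0.042935.
The posterior is then P(jar A | data) = 0.66995, P(jar B | data) = 0.32929, P(jar C | data) = 0.00076225.
So P(orange next | data) = Σ P(orange next | H) P(H | data) = (3/4)(0.66995) + (3/5)(0.32929) + (1/10)(0.00076225) = 0.70011.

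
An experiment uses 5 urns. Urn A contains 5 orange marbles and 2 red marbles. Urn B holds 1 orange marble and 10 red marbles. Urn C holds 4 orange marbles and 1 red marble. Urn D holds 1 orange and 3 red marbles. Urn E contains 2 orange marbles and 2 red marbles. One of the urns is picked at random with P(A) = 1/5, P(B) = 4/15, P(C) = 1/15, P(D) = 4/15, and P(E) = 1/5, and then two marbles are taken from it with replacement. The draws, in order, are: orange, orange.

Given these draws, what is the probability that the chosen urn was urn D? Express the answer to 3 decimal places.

Under each hypothesis, the probability of the observed sequence is: P(data | urn A) = (5/7)(5/7) = 0.5102; P(data | urn B) = (1/11)(1/11) = 0.0082645; P(data | urn C) = (4/5)(4/5) = 0.64; P(data | urn D) = (1/4)(1/4) = 0.0625; P(data | urn E) = (2/4)(2/4) = 0.25.
Weighting by the prior gives 1/5 · 0.5102 = 0.10204, 4/15 · 0.0082645 = 0.0022039, 1/15 · 0.64 = 0.042667, 4/15 · 0.0625 = 0.016667, 1/5 · 0.25 = 0.05; summing to 0.21358.
By Bayes' rule, P(urn D | data) = (0.016667) / (0.21358) = 0.078036.

0.078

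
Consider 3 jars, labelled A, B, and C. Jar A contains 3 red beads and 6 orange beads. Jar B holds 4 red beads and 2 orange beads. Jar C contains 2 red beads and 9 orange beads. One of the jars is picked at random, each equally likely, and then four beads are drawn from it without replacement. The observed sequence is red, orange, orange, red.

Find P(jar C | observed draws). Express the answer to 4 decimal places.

0.1259

For each hypothesis, P(data | H) works out to: P(data | jar A) = (3/9)(6/8)(5/7)(2/6) = 0.059524; P(data | jar B) = (4/6)(2/5)(1/4)(3/3) = 0.066667; P(data | jar C) = (2/11)(9/10)(8/9)(1/8) = 0.018182.
The prior-weighted likelihoods are 1/3 · 0.059524 = 0.019841, 1/3 · 0.066667 = 0.022222, 1/3 · 0.018182 = 0.0060606; summing to 0.048124.
By Bayes' rule, P(jar C | data) = (0.0060606) / (0.048124) = 0.12594.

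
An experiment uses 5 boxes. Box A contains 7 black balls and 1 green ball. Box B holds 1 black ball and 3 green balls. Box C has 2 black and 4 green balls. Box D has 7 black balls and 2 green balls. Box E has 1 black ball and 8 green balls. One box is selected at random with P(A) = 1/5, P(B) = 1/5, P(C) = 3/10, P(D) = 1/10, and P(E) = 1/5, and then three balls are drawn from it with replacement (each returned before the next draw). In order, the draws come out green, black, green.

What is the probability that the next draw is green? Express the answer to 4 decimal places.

0.6983

Under each hypothesis, the probability of the observed sequence is: P(data | box A) = (1/8)(7/8)(1/8) = 0.013672; P(data | box B) = (3/4)(1/4)(3/4) = 0.14062; P(data | box C) = (4/6)(2/6)(4/6) = 0.14815; P(data | box D) = (2/9)(7/9)(2/9) = 0.038409; P(data | box E) = (8/9)(1/9)(8/9) = 0.087791.
The prior-weighted likelihoods are 1/5 · 0.013672 = 0.0027344, 1/5 · 0.14062 = 0.028125, 3/10 · 0.14815 = 0.044444, 1/10 · 0.038409 = 0.0038409, 1/5 · 0.087791 = 0.017558; summing to 0.096703.
Dividing through by the total gives posterior P(box A | data) = 0.028276, P(box B | data) = 0.29084, P(box C | data) = 0.4596, P(box D | data) = 0.039718, P(box E | data) = 0.18157.
The predictive probability is P(green next | data) = (1/8)(0.028276) + (3/4)(0.29084) + (2/3)(0.4596) + (2/9)(0.039718) + (8/9)(0.18157) = 0.69828.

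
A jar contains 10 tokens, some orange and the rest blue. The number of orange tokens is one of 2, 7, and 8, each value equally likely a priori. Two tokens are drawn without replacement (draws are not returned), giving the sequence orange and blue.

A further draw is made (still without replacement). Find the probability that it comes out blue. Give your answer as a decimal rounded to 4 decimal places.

0.4009

Compute the likelihood of the observed sequence for each case: P(data | r = 2) = (2/10)(8/9) = 8/45; P(data | r = 7) = (7/10)(3/9) = 7/30; P(data | r = 8) = (8/10)(2/9) = 8/45.
The prior-weighted likelihoods are 1/3 · 8/45 = 8/135, 1/3 · 7/30 = 7/90, 1/3 · 8/45 = 8/135; with total 53/270.
The posterior is then P(r = 2 | data) = 16/53, P(r = 7 | data) = 21/53, P(r = 8 | data) = 16/53.
So P(blue next | data) = Σ P(blue next | H) P(H | data) = (7/8)(16/53) + (1/4)(21/53) + (1/8)(16/53) = 85/212.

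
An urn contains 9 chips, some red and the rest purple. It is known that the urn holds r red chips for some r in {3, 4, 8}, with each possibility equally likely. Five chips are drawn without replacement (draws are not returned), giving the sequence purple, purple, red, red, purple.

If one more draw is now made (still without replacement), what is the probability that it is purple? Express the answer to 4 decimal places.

0.6250

For each hypothesis, P(data | H) works out to: P(data | r = 3) = (6/9)(5/8)(3/7)(2/6)(4/5) = 1/21; P(data | r = 4) = (5/9)(4/8)(4/7)(3/6)(3/5) = 1/21; P(data | r = 8) = (1/9)(0/8) = 0.
Weighting by the prior gives 1/3 · 1/21 = 1/63, 1/3 · 1/21 = 1/63, 1/3 · 0 = 0; with total 2/63.
Normalising, the posterior is P(r = 3 | data) = 1/2, P(r = 4 | data) = 1/2, P(r = 8 | data) = 0.
The predictive probability is P(purple next | data) = (3/4)(1/2) + (1/2)(1/2) = 5/8.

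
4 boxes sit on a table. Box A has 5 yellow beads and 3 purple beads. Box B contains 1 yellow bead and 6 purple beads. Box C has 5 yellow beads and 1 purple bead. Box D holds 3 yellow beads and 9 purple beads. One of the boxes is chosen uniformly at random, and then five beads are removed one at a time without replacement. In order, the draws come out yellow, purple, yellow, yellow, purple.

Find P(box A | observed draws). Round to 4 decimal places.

For each hypothesis, P(data | H) works out to: P(data | box A) = (5/8)(3/7)(4/6)(3/5)(2/4) = 0.053571; P(data | box B) = (1/7)(6/6)(0/5) = 0; P(data | box C) = (5/6)(1/5)(4/4)(3/3)(0/2) = 0; P(data | box D) = (3/12)(9/11)(2/10)(1/9)(8/8) = 0.0045455.
The prior-weighted likelihoods are 1/4 · 0.053571 = 0.013393, 1/4 · 0 = 0, 1/4 · 0 = 0, 1/4 · 0.0045455 = 0.0011364; with total 0.014529.
By Bayes' rule, P(box A | data) = (0.013393) / (0.014529) = 0.92179.

0.9218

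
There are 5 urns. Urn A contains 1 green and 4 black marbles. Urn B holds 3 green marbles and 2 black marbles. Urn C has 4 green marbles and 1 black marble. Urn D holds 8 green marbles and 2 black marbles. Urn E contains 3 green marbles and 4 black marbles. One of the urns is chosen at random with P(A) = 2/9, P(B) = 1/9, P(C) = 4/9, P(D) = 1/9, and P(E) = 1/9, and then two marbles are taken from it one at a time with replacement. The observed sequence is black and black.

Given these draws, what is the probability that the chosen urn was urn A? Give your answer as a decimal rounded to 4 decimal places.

The likelihood of the observed sequence under each hypothesis: P(data | urn A) = (4/5)(4/5) = 0.64; P(data | urn B) = (2/5)(2/5) = 0.16; P(data | urn C) = (1/5)(1/5) = 0.04; P(data | urn D) = (2/10)(2/10) = 0.04; P(data | urn E) = (4/7)(4/7) = 0.32653.
Multiplying each by its prior: 2/9 · 0.64 = 0.14222, 1/9 · 0.16 = 0.017778, 4/9 · 0.04 = 0.017778, 1/9 · 0.04 = 0.0044444, 1/9 · 0.32653 = 0.036281; with total 0.2185.
So P(urn A | data) = (0.14222) / (0.2185) = 0.65089.

0.6509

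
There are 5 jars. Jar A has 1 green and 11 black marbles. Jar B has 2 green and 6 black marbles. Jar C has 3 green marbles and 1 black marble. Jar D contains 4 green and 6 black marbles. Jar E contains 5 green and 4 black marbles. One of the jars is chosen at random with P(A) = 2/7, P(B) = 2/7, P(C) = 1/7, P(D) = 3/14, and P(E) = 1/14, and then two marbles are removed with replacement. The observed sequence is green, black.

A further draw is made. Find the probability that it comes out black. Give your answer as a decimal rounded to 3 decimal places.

For each hypothesis, P(data | H) works out to: P(data | jar A) = (1/12)(11/12) = 0.076389; P(data | jar B) = (2/8)(6/8) = 0.1875; P(data | jar C) = (3/4)(1/4) = 0.1875; P(data | jar D) = (4/10)(6/10) = 0.24; P(data | jar E) = (5/9)(4/9) = 0.24691.
Weighting by the prior gives 2/7 · 0.076389 = 0.021825, 2/7 · 0.1875 = 0.053571, 1/7 · 0.1875 = 0.026786, 3/14 · 0.24 = 0.051429, 1/14 · 0.24691 = 0.017637; these sum to 0.17125.
Normalising, the posterior is P(jar A | data) = 0.12745, P(jar B | data) = 0.31283, P(jar C | data) = 0.15641, P(jar D | data) = 0.30032, P(jar E | data) = 0.10299.
The predictive probability is P(black next | data) = (11/12)(0.12745) + (3/4)(0.31283) + (1/4)(0.15641) + (3/5)(0.30032) + (4/9)(0.10299) = 0.61652.

0.617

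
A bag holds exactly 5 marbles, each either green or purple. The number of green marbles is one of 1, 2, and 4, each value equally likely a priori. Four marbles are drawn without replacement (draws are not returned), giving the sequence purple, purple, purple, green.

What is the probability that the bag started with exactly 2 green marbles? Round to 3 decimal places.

0.333

Under each hypothesis, the probability of the observed sequence is: P(data | r = 1) = (4/5)(3/4)(2/3)(1/2) = 1/5; P(data | r = 2) = (3/5)(2/4)(1/3)(2/2) = 1/10; P(data | r = 4) = (1/5)(0/4) = 0.
Multiplying each by its prior: 1/3 · 1/5 = 1/15, 1/3 · 1/10 = 1/30, 1/3 · 0 = 0; summing to 1/10.
So P(r = 2 | data) = (1/30) / (1/10) = 1/3.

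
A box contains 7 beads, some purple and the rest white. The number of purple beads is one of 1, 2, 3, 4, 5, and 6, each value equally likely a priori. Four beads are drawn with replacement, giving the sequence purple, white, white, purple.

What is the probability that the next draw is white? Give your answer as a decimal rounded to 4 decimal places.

For each hypothesis, P(data | H) works out to: P(data | r = 1) = (1/7)(6/7)(6/7)(1/7) = 0.014994; P(data | r = 2) = (2/7)(5/7)(5/7)(2/7) = 0.041649; P(data | r = 3) = (3/7)(4/7)(4/7)(3/7) = 0.059975; P(data | r = 4) = (4/7)(3/7)(3/7)(4/7) = 0.059975; P(data | r = 5) = (5/7)(2/7)(2/7)(5/7) = 0.041649; P(data | r = 6) = (6/7)(1/7)(1/7)(6/7) = 0.014994.
Weighting by the prior gives 1/6 · 0.014994 = 0.002499, 1/6 · 0.041649 = 0.0069416, 1/6 · 0.059975 = 0.0099958, 1/6 · 0.059975 = 0.0099958, 1/6 · 0.041649 = 0.0069416, 1/6 · 0.014994 = 0.002499; summing to 0.038873.
Normalising, the posterior is P(r = 1 | data) = 0.064286, P(r = 2 | data) = 0.17857, P(r = 3 | data) = 0.25714, P(r = 4 | data) = 0.25714, P(r = 5 | data) = 0.17857, P(r = 6 | data) = 0.064286.
The predictive probability is P(white next | data) = (6/7)(0.064286) + (5/7)(0.17857) + (4/7)(0.25714) + (3/7)(0.25714) + (2/7)(0.17857) + (1/7)(0.064286) = 0.5.

0.5000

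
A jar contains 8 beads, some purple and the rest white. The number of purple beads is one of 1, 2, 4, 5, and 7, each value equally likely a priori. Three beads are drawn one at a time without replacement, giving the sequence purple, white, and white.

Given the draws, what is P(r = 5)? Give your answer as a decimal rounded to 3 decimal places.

For each hypothesis, P(data | H) works out to: P(data | r = 1) = (1/8)(7/7)(6/6) = 1/8; P(data | r = 2) = (2/8)(6/7)(5/6) = 5/28; P(data | r = 4) = (4/8)(4/7)(3/6) = 1/7; P(data | r = 5) = (5/8)(3/7)(2/6) = 5/56; P(data | r = 7) = (7/8)(1/7)(0/6) = 0.
The prior-weighted likelihoods are 1/5 · 1/8 = 1/40, 1/5 · 5/28 = 1/28, 1/5 · 1/7 = 1/35, 1/5 · 5/56 = 1/56, 1/5 · 0 = 0; these sum to 3/28.
By Bayes' rule, P(r = 5 | data) = (1/56) / (3/28) = 1/6.

0.167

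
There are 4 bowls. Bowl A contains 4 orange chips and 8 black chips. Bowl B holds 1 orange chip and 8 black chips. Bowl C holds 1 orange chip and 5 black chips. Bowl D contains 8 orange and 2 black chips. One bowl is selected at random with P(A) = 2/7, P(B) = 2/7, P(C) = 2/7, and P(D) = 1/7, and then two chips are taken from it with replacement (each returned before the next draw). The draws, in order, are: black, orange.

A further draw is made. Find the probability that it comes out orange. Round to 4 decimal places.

0.3190

Compute the likelihood of the observed sequence for each case: P(data | bowl A) = (8/12)(4/12) = 0.22222; P(data | bowl B) = (8/9)(1/9) = 0.098765; P(data | bowl C) = (5/6)(1/6) = 0.13889; P(data | bowl D) = (2/10)(8/10) = 0.16.
Weighting by the prior gives 2/7 · 0.22222 = 0.063492, 2/7 · 0.098765 = 0.028219, 2/7 · 0.13889 = 0.039683, 1/7 · 0.16 = 0.022857; summing to 0.15425.
The posterior is then P(bowl A | data) = 0.41162, P(bowl B | data) = 0.18294, P(bowl C | data) = 0.25726, P(bowl D | data) = 0.14818.
The predictive probability is P(orange next | data) = (1/3)(0.41162) + (1/9)(0.18294) + (1/6)(0.25726) + (4/5)(0.14818) = 0.31895.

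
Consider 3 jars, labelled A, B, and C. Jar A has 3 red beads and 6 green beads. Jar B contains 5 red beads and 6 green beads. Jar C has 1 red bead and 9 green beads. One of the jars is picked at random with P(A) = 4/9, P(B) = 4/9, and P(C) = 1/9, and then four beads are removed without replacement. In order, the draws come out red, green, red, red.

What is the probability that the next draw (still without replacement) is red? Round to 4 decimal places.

0.2264

Compute the likelihood of the observed sequence for each case: P(data | jar A) = (3/9)(6/8)(2/7)(1/6) = 0.011905; P(data | jar B) = (5/11)(6/10)(4/9)(3/8) = 0.045455; P(data | jar C) = (1/10)(9/9)(0/8) = 0.
Multiplying each by its prior: 4/9 · 0.011905 = 0.005291, 4/9 · 0.045455 = 0.020202, 1/9 · 0 = 0; with total 0.025493.
Normalising, the posterior is P(jar A | data) = 0.20755, P(jar B | data) = 0.79245, P(jar C | data) = 0.
So P(red next | data) = Σ P(red next | H) P(H | data) = (0)(0.20755) + (2/7)(0.79245) = 0.22642.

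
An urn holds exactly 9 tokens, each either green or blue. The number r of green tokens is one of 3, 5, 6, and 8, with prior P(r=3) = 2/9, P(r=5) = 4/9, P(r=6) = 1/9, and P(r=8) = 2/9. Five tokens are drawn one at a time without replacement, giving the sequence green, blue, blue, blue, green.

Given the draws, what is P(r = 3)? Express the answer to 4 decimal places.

0.4068

Under each hypothesis, the probability of the observed sequence is: P(data | r = 3) = (3/9)(6/8)(5/7)(4/6)(2/5) = 0.047619; P(data | r = 5) = (5/9)(4/8)(3/7)(2/6)(4/5) = 0.031746; P(data | r = 6) = (6/9)(3/8)(2/7)(1/6)(5/5) = 0.011905; P(data | r = 8) = (8/9)(1/8)(0/7) = 0.
Weighting by the prior gives 2/9 · 0.047619 = 0.010582, 4/9 · 0.031746 = 0.014109, 1/9 · 0.011905 = 0.0013228, 2/9 · 0 = 0; with total 0.026014.
By Bayes' rule, P(r = 3 | data) = (0.010582) / (0.026014) = 0.40678.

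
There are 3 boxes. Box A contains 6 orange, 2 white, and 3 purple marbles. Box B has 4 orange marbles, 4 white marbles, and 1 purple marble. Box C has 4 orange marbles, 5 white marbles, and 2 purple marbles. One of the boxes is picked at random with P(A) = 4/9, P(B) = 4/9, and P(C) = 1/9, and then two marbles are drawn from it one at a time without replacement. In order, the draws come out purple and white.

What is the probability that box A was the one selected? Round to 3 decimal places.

Under each hypothesis, the probability of the observed sequence is: P(data | box A) = (3/11)(2/10) = 0.054545; P(data | box B) = (1/9)(4/8) = 0.055556; P(data | box C) = (2/11)(5/10) = 0.090909.
Multiplying each by its prior: 4/9 · 0.054545 = 0.024242, 4/9 · 0.055556 = 0.024691, 1/9 · 0.090909 = 0.010101; with total 0.059035.
So P(box A | data) = (0.024242) / (0.059035) = 0.41065.

0.411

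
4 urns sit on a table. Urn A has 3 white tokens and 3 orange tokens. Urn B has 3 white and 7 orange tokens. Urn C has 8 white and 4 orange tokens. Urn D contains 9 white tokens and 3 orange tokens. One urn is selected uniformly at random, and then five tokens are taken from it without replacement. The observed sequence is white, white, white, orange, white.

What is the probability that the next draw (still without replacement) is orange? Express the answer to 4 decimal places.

0.3465

For each hypothesis, P(data | H) works out to: P(data | urn A) = (3/6)(2/5)(1/4)(3/3)(0/2) = 0; P(data | urn B) = (3/10)(2/9)(1/8)(7/7)(0/6) = 0; P(data | urn C) = (8/12)(7/11)(6/10)(4/9)(5/8) = 0.070707; P(data | urn D) = (9/12)(8/11)(7/10)(3/9)(6/8) = 0.095455.
Multiplying each by its prior: 1/4 · 0 = 0, 1/4 · 0 = 0, 1/4 · 0.070707 = 0.017677, 1/4 · 0.095455 = 0.023864; these sum to 0.04154.
Normalising, the posterior is P(urn A | data) = 0, P(urn B | data) = 0, P(urn C | data) = 0.42553, P(urn D | data) = 0.57447.
So P(orange next | data) = Σ P(orange next | H) P(H | data) = (3/7)(0.42553) + (2/7)(0.57447) = 0.3465.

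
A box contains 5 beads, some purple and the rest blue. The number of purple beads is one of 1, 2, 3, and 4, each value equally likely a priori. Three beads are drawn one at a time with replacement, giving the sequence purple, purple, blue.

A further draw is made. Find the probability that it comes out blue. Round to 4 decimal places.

0.4160

The likelihood of the observed sequence under each hypothesis: P(data | r = 1) = (1/5)(1/5)(4/5) = 4/125; P(data | r = 2) = (2/5)(2/5)(3/5) = 12/125; P(data | r = 3) = (3/5)(3/5)(2/5) = 18/125; P(data | r = 4) = (4/5)(4/5)(1/5) = 16/125.
Weighting by the prior gives 1/4 · 4/125 = 1/125, 1/4 · 12/125 = 3/125, 1/4 · 18/125 = 9/250, 1/4 · 16/125 = 4/125; summing to 1/10.
The posterior is then P(r = 1 | data) = 2/25, P(r = 2 | data) = 6/25, P(r = 3 | data) = 9/25, P(r = 4 | data) = 8/25.
The predictive probability is P(blue next | data) = (4/5)(2/25) + (3/5)(6/25) + (2/5)(9/25) + (1/5)(8/25) = 52/125.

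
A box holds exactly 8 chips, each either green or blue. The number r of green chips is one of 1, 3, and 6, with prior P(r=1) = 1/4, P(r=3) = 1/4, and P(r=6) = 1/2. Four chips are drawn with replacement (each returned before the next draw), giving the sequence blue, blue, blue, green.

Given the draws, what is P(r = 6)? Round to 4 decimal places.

0.1179

The likelihood of the observed sequence under each hypothesis: P(data | r = 1) = (7/8)(7/8)(7/8)(1/8) = 0.08374; P(data | r = 3) = (5/8)(5/8)(5/8)(3/8) = 0.091553; P(data | r = 6) = (2/8)(2/8)(2/8)(6/8) = 0.011719.
Multiplying each by its prior: 1/4 · 0.08374 = 0.020935, 1/4 · 0.091553 = 0.022888, 1/2 · 0.011719 = 0.0058594; summing to 0.049683.
Therefore the posterior P(r = 6 | data) = (0.0058594) / (0.049683) = 0.11794.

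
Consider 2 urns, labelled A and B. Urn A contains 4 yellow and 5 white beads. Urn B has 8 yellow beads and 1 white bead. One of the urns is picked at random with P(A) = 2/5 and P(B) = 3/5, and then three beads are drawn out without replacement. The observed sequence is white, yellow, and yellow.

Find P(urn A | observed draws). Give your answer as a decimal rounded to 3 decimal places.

0.417

Compute the likelihood of the observed sequence for each case: P(data | urn A) = (5/9)(4/8)(3/7) = 5/42; P(data | urn B) = (1/9)(8/8)(7/7) = 1/9.
Weighting by the prior gives 2/5 · 5/42 = 1/21, 3/5 · 1/9 = 1/15; summing to 4/35.
Therefore the posterior P(urn A | data) = (1/21) / (4/35) = 5/12.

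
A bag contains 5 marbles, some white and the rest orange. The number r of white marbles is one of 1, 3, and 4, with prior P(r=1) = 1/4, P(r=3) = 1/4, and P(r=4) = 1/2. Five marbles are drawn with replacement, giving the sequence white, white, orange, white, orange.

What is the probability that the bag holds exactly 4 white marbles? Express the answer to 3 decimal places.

Under each hypothesis, the probability of the observed sequence is: P(data | r = 1) = (1/5)(1/5)(4/5)(1/5)(4/5) = 0.00512; P(data | r = 3) = (3/5)(3/5)(2/5)(3/5)(2/5) = 0.03456; P(data | r = 4) = (4/5)(4/5)(1/5)(4/5)(1/5) = 0.02048.
Multiplying each by its prior: 1/4 · 0.00512 = 0.00128, 1/4 · 0.03456 = 0.00864, 1/2 · 0.02048 = 0.01024; with total 0.02016.
So P(r = 4 | data) = (0.01024) / (0.02016) = 0.50794.

0.508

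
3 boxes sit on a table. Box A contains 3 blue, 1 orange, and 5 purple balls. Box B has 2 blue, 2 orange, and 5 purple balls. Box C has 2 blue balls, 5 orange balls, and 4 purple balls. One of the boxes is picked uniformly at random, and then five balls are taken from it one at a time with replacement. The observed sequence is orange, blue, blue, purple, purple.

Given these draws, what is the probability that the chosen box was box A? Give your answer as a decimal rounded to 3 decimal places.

0.415

Under each hypothesis, the probability of the observed sequence is: P(data | box A) = (1/9)(3/9)(3/9)(5/9)(5/9) = 0.0038104; P(data | box B) = (2/9)(2/9)(2/9)(5/9)(5/9) = 0.003387; P(data | box C) = (5/11)(2/11)(2/11)(4/11)(4/11) = 0.0019869.
Multiplying each by its prior: 1/3 · 0.0038104 = 0.0012701, 1/3 · 0.003387 = 0.001129, 1/3 · 0.0019869 = 0.00066232; summing to 0.0030615.
Therefore the posterior P(box A | data) = (0.0012701) / (0.0030615) = 0.41488.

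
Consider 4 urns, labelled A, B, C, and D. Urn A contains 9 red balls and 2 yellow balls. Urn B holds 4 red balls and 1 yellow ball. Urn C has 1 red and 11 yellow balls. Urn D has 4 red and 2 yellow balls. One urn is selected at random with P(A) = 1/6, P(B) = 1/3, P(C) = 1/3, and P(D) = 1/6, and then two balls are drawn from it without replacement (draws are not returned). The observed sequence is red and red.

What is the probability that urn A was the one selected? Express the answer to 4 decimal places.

0.2903

Under each hypothesis, the probability of the observed sequence is: P(data | urn A) = (9/11)(8/10) = 36/55; P(data | urn B) = (4/5)(3/4) = 3/5; P(data | urn C) = (1/12)(0/11) = 0; P(data | urn D) = (4/6)(3/5) = 2/5.
Multiplying each by its prior: 1/6 · 36/55 = 6/55, 1/3 · 3/5 = 1/5, 1/3 · 0 = 0, 1/6 · 2/5 = 1/15; summing to 62/165.
By Bayes' rule, P(urn A | data) = (6/55) / (62/165) = 9/31.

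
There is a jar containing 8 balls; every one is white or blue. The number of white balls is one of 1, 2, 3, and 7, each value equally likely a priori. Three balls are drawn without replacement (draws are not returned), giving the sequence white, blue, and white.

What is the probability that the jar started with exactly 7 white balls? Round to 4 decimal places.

0.5000

For each hypothesis, P(data | H) works out to: P(data | r = 1) = (1/8)(7/7)(0/6) = 0; P(data | r = 2) = (2/8)(6/7)(1/6) = 1/28; P(data | r = 3) = (3/8)(5/7)(2/6) = 5/56; P(data | r = 7) = (7/8)(1/7)(6/6) = 1/8.
The prior-weighted likelihoods are 1/4 · 0 = 0, 1/4 · 1/28 = 1/112, 1/4 · 5/56 = 5/224, 1/4 · 1/8 = 1/32; summing to 1/16.
Hence P(r = 7 | data) = (1/32) / (1/16) = 1/2.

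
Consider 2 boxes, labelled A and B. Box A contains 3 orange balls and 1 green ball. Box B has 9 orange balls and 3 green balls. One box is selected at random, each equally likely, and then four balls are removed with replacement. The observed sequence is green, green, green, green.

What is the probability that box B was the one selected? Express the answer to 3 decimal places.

0.500

The likelihood of the observed sequence under each hypothesis: P(data | box A) = (1/4)(1/4)(1/4)(1/4) = 1/256; P(data | box B) = (3/12)(3/12)(3/12)(3/12) = 1/256.
Weighting by the prior gives 1/2 · 1/256 = 1/512, 1/2 · 1/256 = 1/512; with total 1/256.
By Bayes' rule, P(box B | data) = (1/512) / (1/256) = 1/2.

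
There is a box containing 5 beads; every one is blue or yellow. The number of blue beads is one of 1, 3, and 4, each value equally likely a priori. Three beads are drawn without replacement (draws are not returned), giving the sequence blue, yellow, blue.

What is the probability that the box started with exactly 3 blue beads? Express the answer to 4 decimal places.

0.5000

The likelihood of the observed sequence under each hypothesis: P(data | r = 1) = (1/5)(4/4)(0/3) = 0; P(data | r = 3) = (3/5)(2/4)(2/3) = 1/5; P(data | r = 4) = (4/5)(1/4)(3/3) = 1/5.
Weighting by the prior gives 1/3 · 0 = 0, 1/3 · 1/5 = 1/15, 1/3 · 1/5 = 1/15; these sum to 2/15.
So P(r = 3 | data) = (1/15) / (2/15) = 1/2.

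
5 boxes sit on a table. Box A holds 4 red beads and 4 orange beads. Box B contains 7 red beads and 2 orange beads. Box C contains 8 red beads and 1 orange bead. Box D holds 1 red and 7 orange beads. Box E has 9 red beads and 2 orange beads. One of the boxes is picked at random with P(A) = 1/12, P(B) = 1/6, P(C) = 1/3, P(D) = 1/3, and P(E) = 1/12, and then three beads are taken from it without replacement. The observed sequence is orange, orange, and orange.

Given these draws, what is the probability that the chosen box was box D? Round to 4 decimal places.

For each hypothesis, P(data | H) works out to: P(data | box A) = (4/8)(3/7)(2/6) = 1/14; P(data | box B) = (2/9)(1/8)(0/7) = 0; P(data | box C) = (1/9)(0/8) = 0; P(data | box D) = (7/8)(6/7)(5/6) = 5/8; P(data | box E) = (2/11)(1/10)(0/9) = 0.
The prior-weighted likelihoods are 1/12 · 1/14 = 1/168, 1/6 · 0 = 0, 1/3 · 0 = 0, 1/3 · 5/8 = 5/24, 1/12 · 0 = 0; with total 3/14.
By Bayes' rule, P(box D | data) = (5/24) / (3/14) = 35/36.

0.9722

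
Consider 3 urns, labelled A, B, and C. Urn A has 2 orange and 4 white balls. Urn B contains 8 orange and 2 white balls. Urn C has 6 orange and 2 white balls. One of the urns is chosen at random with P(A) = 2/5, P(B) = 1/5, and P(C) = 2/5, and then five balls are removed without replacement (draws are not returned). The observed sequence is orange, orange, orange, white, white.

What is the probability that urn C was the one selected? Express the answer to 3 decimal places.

0.763

Under each hypothesis, the probability of the observed sequence is: P(data | urn A) = (2/6)(1/5)(0/4) = 0; P(data | urn B) = (8/10)(7/9)(6/8)(2/7)(1/6) = 0.022222; P(data | urn C) = (6/8)(5/7)(4/6)(2/5)(1/4) = 0.035714.
Weighting by the prior gives 2/5 · 0 = 0, 1/5 · 0.022222 = 0.0044444, 2/5 · 0.035714 = 0.014286; with total 0.01873.
Hence P(urn C | data) = (0.014286) / (0.01873) = 0.76271.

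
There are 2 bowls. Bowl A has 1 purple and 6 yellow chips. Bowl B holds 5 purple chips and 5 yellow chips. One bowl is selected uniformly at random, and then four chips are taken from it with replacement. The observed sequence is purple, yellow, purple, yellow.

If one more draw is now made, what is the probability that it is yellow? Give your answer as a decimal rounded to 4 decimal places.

Under each hypothesis, the probability of the observed sequence is: P(data | bowl A) = (1/7)(6/7)(1/7)(6/7) = 0.014994; P(data | bowl B) = (5/10)(5/10)(5/10)(5/10) = 0.0625.
Weighting by the prior gives 1/2 · 0.014994 = 0.0074969, 1/2 · 0.0625 = 0.03125; these sum to 0.038747.
Dividing through by the total gives posterior P(bowl A | data) = 0.19348, P(bowl B | data) = 0.80652.
The predictive probability is P(yellow next | data) = (6/7)(0.19348) + (1/2)(0.80652) = 0.5691.

0.5691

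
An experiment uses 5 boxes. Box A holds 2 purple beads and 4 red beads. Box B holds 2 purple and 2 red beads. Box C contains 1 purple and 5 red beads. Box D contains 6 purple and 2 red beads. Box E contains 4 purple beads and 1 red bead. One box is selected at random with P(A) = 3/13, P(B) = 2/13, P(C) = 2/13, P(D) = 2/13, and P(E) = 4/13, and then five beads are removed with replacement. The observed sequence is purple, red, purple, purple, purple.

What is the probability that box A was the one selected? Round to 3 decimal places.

The likelihood of the observed sequence under each hypothesis: P(data | box A) = (2/6)(4/6)(2/6)(2/6)(2/6) = 0.0082305; P(data | box B) = (2/4)(2/4)(2/4)(2/4)(2/4) = 0.03125; P(data | box C) = (1/6)(5/6)(1/6)(1/6)(1/6) = 0.000643; P(data | box D) = (6/8)(2/8)(6/8)(6/8)(6/8) = 0.079102; P(data | box E) = (4/5)(1/5)(4/5)(4/5)(4/5) = 0.08192.
Weighting by the prior gives 3/13 · 0.0082305 = 0.0018993, 2/13 · 0.03125 = 0.0048077, 2/13 · 0.000643 = 9.8924e-05, 2/13 · 0.079102 = 0.012169, 4/13 · 0.08192 = 0.025206; these sum to 0.044182.
Hence P(box A | data) = (0.0018993) / (0.044182) = 0.042989.

0.043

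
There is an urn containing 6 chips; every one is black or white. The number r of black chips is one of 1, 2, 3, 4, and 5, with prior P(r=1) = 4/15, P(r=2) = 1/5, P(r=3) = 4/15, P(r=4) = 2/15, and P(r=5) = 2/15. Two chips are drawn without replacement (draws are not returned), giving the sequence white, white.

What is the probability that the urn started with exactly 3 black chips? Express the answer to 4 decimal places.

Compute the likelihood of the observed sequence for each case: P(data | r = 1) = (5/6)(4/5) = 2/3; P(data | r = 2) = (4/6)(3/5) = 2/5; P(data | r = 3) = (3/6)(2/5) = 1/5; P(data | r = 4) = (2/6)(1/5) = 1/15; P(data | r = 5) = (1/6)(0/5) = 0.
Multiplying each by its prior: 4/15 · 2/3 = 8/45, 1/5 · 2/5 = 2/25, 4/15 · 1/5 = 4/75, 2/15 · 1/15 = 2/225, 2/15 · 0 = 0; with total 8/25.
Hence P(r = 3 | data) = (4/75) / (8/25) = 1/6.

0.1667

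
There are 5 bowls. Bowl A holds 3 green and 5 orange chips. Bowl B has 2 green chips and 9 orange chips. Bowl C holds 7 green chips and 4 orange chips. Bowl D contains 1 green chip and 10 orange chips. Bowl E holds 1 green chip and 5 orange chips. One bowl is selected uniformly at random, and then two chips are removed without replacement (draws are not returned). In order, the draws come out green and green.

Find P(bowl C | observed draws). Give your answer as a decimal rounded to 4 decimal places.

0.7529

Compute the likelihood of the observed sequence for each case: P(data | bowl A) = (3/8)(2/7) = 3/28; P(data | bowl B) = (2/11)(1/10) = 1/55; P(data | bowl C) = (7/11)(6/10) = 21/55; P(data | bowl D) = (1/11)(0/10) = 0; P(data | bowl E) = (1/6)(0/5) = 0.
Multiplying each by its prior: 1/5 · 3/28 = 3/140, 1/5 · 1/55 = 1/275, 1/5 · 21/55 = 21/275, 1/5 · 0 = 0, 1/5 · 0 = 0; these sum to 71/700.
So P(bowl C | data) = (21/275) / (71/700) = 588/781.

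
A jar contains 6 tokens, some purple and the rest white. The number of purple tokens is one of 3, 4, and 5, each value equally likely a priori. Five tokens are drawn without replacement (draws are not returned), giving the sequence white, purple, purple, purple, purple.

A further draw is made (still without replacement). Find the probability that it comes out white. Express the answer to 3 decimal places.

Compute the likelihood of the observed sequence for each case: P(data | r = 3) = (3/6)(3/5)(2/4)(1/3)(0/2) = 0; P(data | r = 4) = (2/6)(4/5)(3/4)(2/3)(1/2) = 1/15; P(data | r = 5) = (1/6)(5/5)(4/4)(3/3)(2/2) = 1/6.
The prior-weighted likelihoods are 1/3 · 0 = 0, 1/3 · 1/15 = 1/45, 1/3 · 1/6 = 1/18; summing to 7/90.
Dividing through by the total gives posterior P(r = 3 | data) = 0, P(r = 4 | data) = 2/7, P(r = 5 | data) = 5/7.
Averaging over the posterior, P(white next | data) = (1)(2/7) + (0)(5/7) = 2/7.

0.286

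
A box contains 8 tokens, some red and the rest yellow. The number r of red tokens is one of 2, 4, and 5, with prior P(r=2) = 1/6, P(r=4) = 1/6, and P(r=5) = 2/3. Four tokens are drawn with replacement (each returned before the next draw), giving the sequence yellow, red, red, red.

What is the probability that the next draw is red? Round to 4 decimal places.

0.5973

For each hypothesis, P(data | H) works out to: P(data | r = 2) = (6/8)(2/8)(2/8)(2/8) = 0.011719; P(data | r = 4) = (4/8)(4/8)(4/8)(4/8) = 0.0625; P(data | r = 5) = (3/8)(5/8)(5/8)(5/8) = 0.091553.
Weighting by the prior gives 1/6 · 0.011719 = 0.0019531, 1/6 · 0.0625 = 0.010417, 2/3 · 0.091553 = 0.061035; these sum to 0.073405.
The posterior is then P(r = 2 | data) = 0.026608, P(r = 4 | data) = 0.14191, P(r = 5 | data) = 0.83149.
The predictive probability is P(red next | data) = (1/4)(0.026608) + (1/2)(0.14191) + (5/8)(0.83149) = 0.59728.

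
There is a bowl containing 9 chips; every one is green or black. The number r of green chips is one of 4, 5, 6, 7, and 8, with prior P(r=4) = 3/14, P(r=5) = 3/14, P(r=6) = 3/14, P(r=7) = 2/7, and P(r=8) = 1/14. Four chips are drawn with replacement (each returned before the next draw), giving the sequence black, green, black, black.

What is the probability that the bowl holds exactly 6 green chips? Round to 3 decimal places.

0.153

Compute the likelihood of the observed sequence for each case: P(data | r = 4) = (5/9)(4/9)(5/9)(5/9) = 0.076208; P(data | r = 5) = (4/9)(5/9)(4/9)(4/9) = 0.048773; P(data | r = 6) = (3/9)(6/9)(3/9)(3/9) = 0.024691; P(data | r = 7) = (2/9)(7/9)(2/9)(2/9) = 0.0085353; P(data | r = 8) = (1/9)(8/9)(1/9)(1/9) = 0.0012193.
Multiplying each by its prior: 3/14 · 0.076208 = 0.01633, 3/14 · 0.048773 = 0.010451, 3/14 · 0.024691 = 0.005291, 2/7 · 0.0085353 = 0.0024387, 1/14 · 0.0012193 = 8.7095e-05; summing to 0.034598.
Therefore the posterior P(r = 6 | data) = (0.005291) / (0.034598) = 0.15293.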